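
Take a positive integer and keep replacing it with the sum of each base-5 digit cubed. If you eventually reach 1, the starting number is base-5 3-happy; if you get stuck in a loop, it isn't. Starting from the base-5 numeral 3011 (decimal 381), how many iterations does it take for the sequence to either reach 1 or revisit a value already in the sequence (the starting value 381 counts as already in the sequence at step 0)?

381 = (3,0,1,1)_5 → 3³ + 0³ + 1³ + 1³ = 29
29 = (1,0,4)_5 → 1³ + 0³ + 4³ = 65
65 = (2,3,0)_5 → 2³ + 3³ + 0³ = 35
35 = (1,2,0)_5 → 1³ + 2³ + 0³ = 9
9 = (1,4)_5 → 1³ + 4³ = 65  — 65 repeats.
That took 5 steps.

5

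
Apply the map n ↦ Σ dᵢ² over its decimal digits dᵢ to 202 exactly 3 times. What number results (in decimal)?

52

202 → 2² + 0² + 2² = 8
8 → 8² = 64
64 → 6² + 4² = 52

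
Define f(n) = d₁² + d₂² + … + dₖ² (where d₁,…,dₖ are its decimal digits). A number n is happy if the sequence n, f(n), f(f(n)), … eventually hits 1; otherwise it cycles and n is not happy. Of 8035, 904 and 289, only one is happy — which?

8035: 8035 → 98 → 145 → 42 → 20 → 4 → 16 → 37 → 58 → 89 → 145  — repeats 145 (not happy)
904: 904 → 97 → 130 → 10 → 1  — reaches 1 (happy)
289: 289 → 149 → 98 → 145 → 42 → 20 → 4 → 16 → 37 → 58 → 89 → 145  — repeats 145 (not happy)

904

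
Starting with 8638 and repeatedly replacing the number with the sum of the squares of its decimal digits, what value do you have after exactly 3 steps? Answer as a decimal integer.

8638 → 8² + 6² + 3² + 8² = 173
173 → 1² + 7² + 3² = 59
59 → 5² + 9² = 106

106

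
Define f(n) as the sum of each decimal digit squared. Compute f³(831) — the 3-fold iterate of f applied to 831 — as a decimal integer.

831 → 8² + 3² + 1² = 74
74 → 7² + 4² = 65
65 → 6² + 5² = 61

61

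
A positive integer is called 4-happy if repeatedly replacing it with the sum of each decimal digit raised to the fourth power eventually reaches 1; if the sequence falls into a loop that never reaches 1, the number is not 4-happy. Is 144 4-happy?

144 → 513
513 → 707
707 → 4802
4802 → 4368
4368 → 5729
5729 → 9603
9603 → 7938
7938 → 13139
13139 → 6725
6725 → 4338
4338 → 4514
4514 → 1138
1138 → 4179
4179 → 9219
9219 → 13139  — 13139 already seen; the sequence cycles without reaching 1.

not 4-happy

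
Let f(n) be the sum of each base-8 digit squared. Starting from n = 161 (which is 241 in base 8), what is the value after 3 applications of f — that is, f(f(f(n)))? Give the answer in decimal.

34

161 = (2,4,1)_8 → 2² + 4² + 1² = 4 + 16 + 1 = 21
21 = (2,5)_8 → 2² + 5² = 4 + 25 = 29
29 = (3,5)_8 → 3² + 5² = 9 + 25 = 34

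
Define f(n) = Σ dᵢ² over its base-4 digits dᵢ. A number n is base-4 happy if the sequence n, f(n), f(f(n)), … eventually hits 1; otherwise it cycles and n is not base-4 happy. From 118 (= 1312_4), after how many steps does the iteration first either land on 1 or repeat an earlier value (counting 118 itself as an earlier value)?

6

118 = (1,3,1,2)_4 → 1² + 3² + 1² + 2² = 1 + 9 + 1 + 4 = 15
15 = (3,3)_4 → 3² + 3² = 9 + 9 = 18
18 = (1,0,2)_4 → 1² + 0² + 2² = 1 + 0 + 4 = 5
5 = (1,1)_4 → 1² + 1² = 1 + 1 = 2
2 = (2)_4 → 2² = 4
4 = (1,0)_4 → 1² + 0² = 1 + 0 = 1  — reached 1.
That took 6 steps.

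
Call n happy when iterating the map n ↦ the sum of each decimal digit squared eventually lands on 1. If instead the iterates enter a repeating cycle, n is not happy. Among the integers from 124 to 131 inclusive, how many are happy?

124: 124 → 21 → 5 → 25 → 29 → 85 → 89 → 145 → 42 → 20 → 4 → 16 → 37 → 58 → 89  — not happy
125: 125 → 30 → 9 → 81 → 65 → 61 → 37 → 58 → 89 → 145 → 42 → 20 → 4 → 16 → 37  — not happy
126: 126 → 41 → 17 → 50 → 25 → 29 → 85 → 89 → 145 → 42 → 20 → 4 → 16 → 37 → 58 → 89  — not happy
127: 127 → 54 → 41 → 17 → 50 → 25 → 29 → 85 → 89 → 145 → 42 → 20 → 4 → 16 → 37 → 58 → 89  — not happy
128: 128 → 69 → 117 → 51 → 26 → 40 → 16 → 37 → 58 → 89 → 145 → 42 → 20 → 4 → 16  — not happy
129: 129 → 86 → 100 → 1  — happy
130: 130 → 10 → 1  — happy
131: 131 → 11 → 2 → 4 → 16 → 37 → 58 → 89 → 145 → 42 → 20 → 4  — not happy
happy: 129, 130

2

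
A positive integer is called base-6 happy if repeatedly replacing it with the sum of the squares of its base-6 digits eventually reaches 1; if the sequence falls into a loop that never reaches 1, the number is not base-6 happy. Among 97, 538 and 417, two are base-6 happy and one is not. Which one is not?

97: 97 → 21 → 18 → 9 → 10 → 17 → 29 → 41 → 26 → 20 → 13 → 5 → 25 → 17  — repeats 17 (not base-6 happy)
538: 538 → 49 → 6 → 1  — reaches 1 (base-6 happy)
417: 417 → 44 → 6 → 1  — reaches 1 (base-6 happy)

97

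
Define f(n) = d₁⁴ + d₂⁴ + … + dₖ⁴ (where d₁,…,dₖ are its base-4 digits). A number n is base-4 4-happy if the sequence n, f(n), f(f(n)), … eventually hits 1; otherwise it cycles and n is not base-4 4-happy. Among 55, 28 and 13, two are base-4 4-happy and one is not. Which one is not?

55: 55 → 163 → 113 → 83 → 83  — repeats 83 (not base-4 4-happy)
28: 28 → 82 → 18 → 17 → 2 → 16 → 1  — reaches 1 (base-4 4-happy)
13: 13 → 82 → 18 → 17 → 2 → 16 → 1  — reaches 1 (base-4 4-happy)

55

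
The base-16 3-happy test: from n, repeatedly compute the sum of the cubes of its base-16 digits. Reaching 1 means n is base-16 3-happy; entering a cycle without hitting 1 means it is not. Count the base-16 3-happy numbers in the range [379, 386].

379: 379 → 1675 → 2059 → 1843 → 397 → 2710 → 1945 → 1801 → 1072 → 91 → 1456 → 1456  — not base-16 3-happy
380: 380 → 2072 → 1025 → 65 → 65  — not base-16 3-happy
381: 381 → 2541 → 5670 → 441 → 2061 → 2709 → 1854 → 3114 → 2736 → 2331 → 2061  — not base-16 3-happy
382: 382 → 3088 → 1729 → 1945 → 1801 → 1072 → 91 → 1456 → 1456  — not base-16 3-happy
383: 383 → 3719 → 3599 → 6119 → 3431 → 2756 → 2792 → 4256 → 1001 → 3500 → 4925 → 2252 → 3968 → 3887 → 6758 → 1433 → 1583 → 3599  — not base-16 3-happy
384: 384 → 513 → 9 → 729 → 2934 → 1890 → 567 → 378 → 1344 → 189 → 3528 → 4437 → 252 → 5103 → 6147 → 540 → 1737 → 2673 → 1344  — not base-16 3-happy
385: 385 → 514 → 16 → 1  — base-16 3-happy
386: 386 → 521 → 737 → 2753 → 2729 → 2729  — not base-16 3-happy
base-16 3-happy: 385

1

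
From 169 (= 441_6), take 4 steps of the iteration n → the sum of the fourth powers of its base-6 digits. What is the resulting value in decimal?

273

169 = (4,4,1)_6 → 4⁴ + 4⁴ + 1⁴ = 513
513 = (2,2,1,3)_6 → 2⁴ + 2⁴ + 1⁴ + 3⁴ = 114
114 = (3,1,0)_6 → 3⁴ + 1⁴ + 0⁴ = 82
82 = (2,1,4)_6 → 2⁴ + 1⁴ + 4⁴ = 273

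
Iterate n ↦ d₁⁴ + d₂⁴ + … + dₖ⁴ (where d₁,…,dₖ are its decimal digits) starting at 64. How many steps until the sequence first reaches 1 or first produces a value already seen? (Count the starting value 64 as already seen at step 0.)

10

64 → 6⁴ + 4⁴ = 1552
1552 → 1⁴ + 5⁴ + 5⁴ + 2⁴ = 1267
1267 → 1⁴ + 2⁴ + 6⁴ + 7⁴ = 3714
3714 → 3⁴ + 7⁴ + 1⁴ + 4⁴ = 2739
2739 → 2⁴ + 7⁴ + 3⁴ + 9⁴ = 9059
9059 → 9⁴ + 0⁴ + 5⁴ + 9⁴ = 13747
13747 → 1⁴ + 3⁴ + 7⁴ + 4⁴ + 7⁴ = 5140
5140 → 5⁴ + 1⁴ + 4⁴ + 0⁴ = 882
882 → 8⁴ + 8⁴ + 2⁴ = 8208
8208 → 8⁴ + 2⁴ + 0⁴ + 8⁴ = 8208  — 8208 repeats.
That took 10 steps.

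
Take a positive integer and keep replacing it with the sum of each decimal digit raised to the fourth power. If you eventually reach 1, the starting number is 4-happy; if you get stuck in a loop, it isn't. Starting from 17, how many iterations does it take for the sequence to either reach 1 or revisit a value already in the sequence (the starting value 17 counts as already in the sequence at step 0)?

4

17 → 2402
2402 → 288
288 → 8208
8208 → 8208  — 8208 repeats.
That took 4 steps.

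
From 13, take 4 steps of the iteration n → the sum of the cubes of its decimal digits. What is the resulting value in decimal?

55

13 → 1³ + 3³ = 1 + 27 = 28
28 → 2³ + 8³ = 8 + 512 = 520
520 → 5³ + 2³ + 0³ = 125 + 8 + 0 = 133
133 → 1³ + 3³ + 3³ = 1 + 27 + 27 = 55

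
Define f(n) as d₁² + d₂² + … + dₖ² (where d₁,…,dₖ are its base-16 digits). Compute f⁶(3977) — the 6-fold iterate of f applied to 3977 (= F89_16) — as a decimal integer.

170

3977 = (15,8,9)_16 → 15² + 8² + 9² = 225 + 64 + 81 = 370
370 = (1,7,2)_16 → 1² + 7² + 2² = 1 + 49 + 4 = 54
54 = (3,6)_16 → 3² + 6² = 9 + 36 = 45
45 = (2,13)_16 → 2² + 13² = 4 + 169 = 173
173 = (10,13)_16 → 10² + 13² = 100 + 169 = 269
269 = (1,0,13)_16 → 1² + 0² + 13² = 1 + 0 + 169 = 170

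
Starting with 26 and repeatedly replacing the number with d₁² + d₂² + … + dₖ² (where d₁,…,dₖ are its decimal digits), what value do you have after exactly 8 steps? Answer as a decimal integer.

26 → 2² + 6² = 4 + 36 = 40
40 → 4² + 0² = 16 + 0 = 16
16 → 1² + 6² = 1 + 36 = 37
37 → 3² + 7² = 9 + 49 = 58
58 → 5² + 8² = 25 + 64 = 89
89 → 8² + 9² = 64 + 81 = 145
145 → 1² + 4² + 5² = 1 + 16 + 25 = 42
42 → 4² + 2² = 16 + 4 = 20

20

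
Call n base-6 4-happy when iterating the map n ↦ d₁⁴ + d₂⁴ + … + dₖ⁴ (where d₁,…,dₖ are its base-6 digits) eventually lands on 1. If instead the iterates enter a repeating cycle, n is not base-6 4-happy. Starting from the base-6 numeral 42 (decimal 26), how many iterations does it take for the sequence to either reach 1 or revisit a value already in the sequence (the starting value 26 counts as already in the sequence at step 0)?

12

26 = (4,2)_6 → 4⁴ + 2⁴ = 256 + 16 = 272
272 = (1,1,3,2)_6 → 1⁴ + 1⁴ + 3⁴ + 2⁴ = 1 + 1 + 81 + 16 = 99
99 = (2,4,3)_6 → 2⁴ + 4⁴ + 3⁴ = 16 + 256 + 81 = 353
353 = (1,3,4,5)_6 → 1⁴ + 3⁴ + 4⁴ + 5⁴ = 1 + 81 + 256 + 625 = 963
963 = (4,2,4,3)_6 → 4⁴ + 2⁴ + 4⁴ + 3⁴ = 256 + 16 + 256 + 81 = 609
609 = (2,4,5,3)_6 → 2⁴ + 4⁴ + 5⁴ + 3⁴ = 16 + 256 + 625 + 81 = 978
978 = (4,3,1,0)_6 → 4⁴ + 3⁴ + 1⁴ + 0⁴ = 256 + 81 + 1 + 0 = 338
338 = (1,3,2,2)_6 → 1⁴ + 3⁴ + 2⁴ + 2⁴ = 1 + 81 + 16 + 16 = 114
114 = (3,1,0)_6 → 3⁴ + 1⁴ + 0⁴ = 81 + 1 + 0 = 82
82 = (2,1,4)_6 → 2⁴ + 1⁴ + 4⁴ = 16 + 1 + 256 = 273
273 = (1,1,3,3)_6 → 1⁴ + 1⁴ + 3⁴ + 3⁴ = 1 + 1 + 81 + 81 = 164
164 = (4,3,2)_6 → 4⁴ + 3⁴ + 2⁴ = 256 + 81 + 16 = 353  — 353 repeats.
That took 12 steps.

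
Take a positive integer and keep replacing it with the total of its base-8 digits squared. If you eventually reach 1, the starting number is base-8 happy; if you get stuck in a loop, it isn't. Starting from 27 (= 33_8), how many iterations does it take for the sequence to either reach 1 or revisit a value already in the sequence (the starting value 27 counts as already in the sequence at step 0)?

27 = (3,3)_8 → 3² + 3² = 9 + 9 = 18
18 = (2,2)_8 → 2² + 2² = 4 + 4 = 8
8 = (1,0)_8 → 1² + 0² = 1 + 0 = 1  — reached 1.
That took 3 steps.

3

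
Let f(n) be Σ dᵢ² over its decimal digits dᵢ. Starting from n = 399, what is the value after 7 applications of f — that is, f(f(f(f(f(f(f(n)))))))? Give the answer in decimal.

58

399 → 3² + 9² + 9² = 171
171 → 1² + 7² + 1² = 51
51 → 5² + 1² = 26
26 → 2² + 6² = 40
40 → 4² + 0² = 16
16 → 1² + 6² = 37
37 → 3² + 7² = 58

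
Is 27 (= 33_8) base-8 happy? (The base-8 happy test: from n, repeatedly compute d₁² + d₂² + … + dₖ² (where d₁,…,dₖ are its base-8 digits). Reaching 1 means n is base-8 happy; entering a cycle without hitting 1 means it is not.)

base-8 happy

27 = (3,3)_8 → 3² + 3² = 18
18 = (2,2)_8 → 2² + 2² = 8
8 = (1,0)_8 → 1² + 0² = 1  — reached 1.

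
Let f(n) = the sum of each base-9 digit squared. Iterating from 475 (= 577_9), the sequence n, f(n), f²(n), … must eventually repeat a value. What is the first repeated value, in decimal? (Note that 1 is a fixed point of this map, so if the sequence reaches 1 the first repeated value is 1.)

53

475 = (5,7,7)_9 → 5² + 7² + 7² = 25 + 49 + 49 = 123
123 = (1,4,6)_9 → 1² + 4² + 6² = 1 + 16 + 36 = 53
53 = (5,8)_9 → 5² + 8² = 25 + 64 = 89
89 = (1,0,8)_9 → 1² + 0² + 8² = 1 + 0 + 64 = 65
65 = (7,2)_9 → 7² + 2² = 49 + 4 = 53  — 53 already appeared earlier.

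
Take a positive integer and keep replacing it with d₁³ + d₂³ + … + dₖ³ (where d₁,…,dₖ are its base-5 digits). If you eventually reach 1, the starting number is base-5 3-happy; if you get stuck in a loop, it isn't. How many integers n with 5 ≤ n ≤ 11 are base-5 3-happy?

5: 5 → 1  — base-5 3-happy
6: 6 → 2 → 8 → 28 → 28  — not base-5 3-happy
7: 7 → 9 → 65 → 35 → 9  — not base-5 3-happy
8: 8 → 28 → 28  — not base-5 3-happy
9: 9 → 65 → 35 → 9  — not base-5 3-happy
10: 10 → 8 → 28 → 28  — not base-5 3-happy
11: 11 → 9 → 65 → 35 → 9  — not base-5 3-happy
base-5 3-happy: 5

1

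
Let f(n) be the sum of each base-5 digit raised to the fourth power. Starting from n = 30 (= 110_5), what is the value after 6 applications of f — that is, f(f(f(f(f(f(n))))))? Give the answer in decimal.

30 = (1,1,0)_5 → 1⁴ + 1⁴ + 0⁴ = 1 + 1 + 0 = 2
2 = (2)_5 → 2⁴ = 16
16 = (3,1)_5 → 3⁴ + 1⁴ = 81 + 1 = 82
82 = (3,1,2)_5 → 3⁴ + 1⁴ + 2⁴ = 81 + 1 + 16 = 98
98 = (3,4,3)_5 → 3⁴ + 4⁴ + 3⁴ = 81 + 256 + 81 = 418
418 = (3,1,3,3)_5 → 3⁴ + 1⁴ + 3⁴ + 3⁴ = 81 + 1 + 81 + 81 = 244

244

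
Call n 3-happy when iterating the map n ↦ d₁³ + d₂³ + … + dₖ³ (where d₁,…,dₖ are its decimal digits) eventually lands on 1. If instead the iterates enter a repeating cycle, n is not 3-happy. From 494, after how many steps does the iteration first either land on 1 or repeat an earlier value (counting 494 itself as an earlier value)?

494 → 4³ + 9³ + 4³ = 64 + 729 + 64 = 857
857 → 8³ + 5³ + 7³ = 512 + 125 + 343 = 980
980 → 9³ + 8³ + 0³ = 729 + 512 + 0 = 1241
1241 → 1³ + 2³ + 4³ + 1³ = 1 + 8 + 64 + 1 = 74
74 → 7³ + 4³ = 343 + 64 = 407
407 → 4³ + 0³ + 7³ = 64 + 0 + 343 = 407  — 407 repeats.
That took 6 steps.

6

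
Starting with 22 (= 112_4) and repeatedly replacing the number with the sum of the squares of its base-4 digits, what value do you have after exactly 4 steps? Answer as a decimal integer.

4

22 = (1,1,2)_4 → 1² + 1² + 2² = 6
6 = (1,2)_4 → 1² + 2² = 5
5 = (1,1)_4 → 1² + 1² = 2
2 = (2)_4 → 2² = 4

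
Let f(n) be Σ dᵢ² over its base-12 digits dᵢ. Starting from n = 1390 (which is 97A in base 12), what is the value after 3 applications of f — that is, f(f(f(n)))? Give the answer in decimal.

1390 = (9,7,10)_12 → 9² + 7² + 10² = 81 + 49 + 100 = 230
230 = (1,7,2)_12 → 1² + 7² + 2² = 1 + 49 + 4 = 54
54 = (4,6)_12 → 4² + 6² = 16 + 36 = 52

52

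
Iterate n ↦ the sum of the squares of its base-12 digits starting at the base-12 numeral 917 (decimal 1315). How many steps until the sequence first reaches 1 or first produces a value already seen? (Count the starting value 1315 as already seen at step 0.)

1315 = (9,1,7)_12 → 9² + 1² + 7² = 81 + 1 + 49 = 131
131 = (10,11)_12 → 10² + 11² = 100 + 121 = 221
221 = (1,6,5)_12 → 1² + 6² + 5² = 1 + 36 + 25 = 62
62 = (5,2)_12 → 5² + 2² = 25 + 4 = 29
29 = (2,5)_12 → 2² + 5² = 4 + 25 = 29  — 29 repeats.
That took 5 steps.

5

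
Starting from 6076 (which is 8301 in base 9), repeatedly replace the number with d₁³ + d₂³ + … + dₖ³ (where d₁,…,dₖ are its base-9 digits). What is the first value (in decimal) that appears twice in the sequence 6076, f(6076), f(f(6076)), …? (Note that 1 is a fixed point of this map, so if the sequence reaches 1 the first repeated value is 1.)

6076 = (8,3,0,1)_9 → 8³ + 3³ + 0³ + 1³ = 540
540 = (6,6,0)_9 → 6³ + 6³ + 0³ = 432
432 = (5,3,0)_9 → 5³ + 3³ + 0³ = 152
152 = (1,7,8)_9 → 1³ + 7³ + 8³ = 856
856 = (1,1,5,1)_9 → 1³ + 1³ + 5³ + 1³ = 128
128 = (1,5,2)_9 → 1³ + 5³ + 2³ = 134
134 = (1,5,8)_9 → 1³ + 5³ + 8³ = 638
638 = (7,7,8)_9 → 7³ + 7³ + 8³ = 1198
1198 = (1,5,7,1)_9 → 1³ + 5³ + 7³ + 1³ = 470
470 = (5,7,2)_9 → 5³ + 7³ + 2³ = 476
476 = (5,7,8)_9 → 5³ + 7³ + 8³ = 980
980 = (1,3,0,8)_9 → 1³ + 3³ + 0³ + 8³ = 540  — 540 already appeared earlier.

540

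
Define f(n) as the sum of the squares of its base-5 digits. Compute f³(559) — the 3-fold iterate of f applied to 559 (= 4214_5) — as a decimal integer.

559 = (4,2,1,4)_5 → 4² + 2² + 1² + 4² = 37
37 = (1,2,2)_5 → 1² + 2² + 2² = 9
9 = (1,4)_5 → 1² + 4² = 17

17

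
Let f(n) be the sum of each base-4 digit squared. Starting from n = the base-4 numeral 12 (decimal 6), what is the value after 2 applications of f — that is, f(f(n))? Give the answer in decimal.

2

6 = (1,2)_4 → 1² + 2² = 1 + 4 = 5
5 = (1,1)_4 → 1² + 1² = 1 + 1 = 2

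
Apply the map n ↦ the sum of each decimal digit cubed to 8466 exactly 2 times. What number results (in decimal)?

513

8466 → 8³ + 4³ + 6³ + 6³ = 512 + 64 + 216 + 216 = 1008
1008 → 1³ + 0³ + 0³ + 8³ = 1 + 0 + 0 + 512 = 513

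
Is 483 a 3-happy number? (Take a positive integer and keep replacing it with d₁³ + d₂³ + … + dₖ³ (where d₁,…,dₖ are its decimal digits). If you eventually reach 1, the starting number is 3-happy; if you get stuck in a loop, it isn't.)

not 3-happy

483 → 4³ + 8³ + 3³ = 603
603 → 6³ + 0³ + 3³ = 243
243 → 2³ + 4³ + 3³ = 99
99 → 9³ + 9³ = 1458
1458 → 1³ + 4³ + 5³ + 8³ = 702
702 → 7³ + 0³ + 2³ = 351
351 → 3³ + 5³ + 1³ = 153
153 → 1³ + 5³ + 3³ = 153  — 153 already seen; the sequence cycles without reaching 1.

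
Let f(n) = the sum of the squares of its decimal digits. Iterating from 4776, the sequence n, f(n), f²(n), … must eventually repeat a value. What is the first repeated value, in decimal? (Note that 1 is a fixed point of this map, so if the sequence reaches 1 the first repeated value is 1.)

4776 → 4² + 7² + 7² + 6² = 150
150 → 1² + 5² + 0² = 26
26 → 2² + 6² = 40
40 → 4² + 0² = 16
16 → 1² + 6² = 37
37 → 3² + 7² = 58
58 → 5² + 8² = 89
89 → 8² + 9² = 145
145 → 1² + 4² + 5² = 42
42 → 4² + 2² = 20
20 → 2² + 0² = 4
4 → 4² = 16  — 16 already appeared earlier.

16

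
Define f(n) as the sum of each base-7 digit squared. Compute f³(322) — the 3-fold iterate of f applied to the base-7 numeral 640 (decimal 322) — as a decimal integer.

322 = (6,4,0)_7 → 6² + 4² + 0² = 52
52 = (1,0,3)_7 → 1² + 0² + 3² = 10
10 = (1,3)_7 → 1² + 3² = 10

10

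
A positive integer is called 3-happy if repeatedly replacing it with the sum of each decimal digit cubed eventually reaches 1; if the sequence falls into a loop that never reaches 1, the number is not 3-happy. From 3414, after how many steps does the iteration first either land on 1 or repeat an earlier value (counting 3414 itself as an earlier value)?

3414 → 3³ + 4³ + 1³ + 4³ = 156
156 → 1³ + 5³ + 6³ = 342
342 → 3³ + 4³ + 2³ = 99
99 → 9³ + 9³ = 1458
1458 → 1³ + 4³ + 5³ + 8³ = 702
702 → 7³ + 0³ + 2³ = 351
351 → 3³ + 5³ + 1³ = 153
153 → 1³ + 5³ + 3³ = 153  — 153 repeats.
That took 8 steps.

8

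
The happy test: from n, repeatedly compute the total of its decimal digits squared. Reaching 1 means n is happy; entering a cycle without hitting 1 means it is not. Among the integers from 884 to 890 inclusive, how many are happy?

884: 884 → 144 → 33 → 18 → 65 → 61 → 37 → 58 → 89 → 145 → 42 → 20 → 4 → 16 → 37  — not happy
885: 885 → 153 → 35 → 34 → 25 → 29 → 85 → 89 → 145 → 42 → 20 → 4 → 16 → 37 → 58 → 89  — not happy
886: 886 → 164 → 53 → 34 → 25 → 29 → 85 → 89 → 145 → 42 → 20 → 4 → 16 → 37 → 58 → 89  — not happy
887: 887 → 177 → 99 → 162 → 41 → 17 → 50 → 25 → 29 → 85 → 89 → 145 → 42 → 20 → 4 → 16 → 37 → 58 → 89  — not happy
888: 888 → 192 → 86 → 100 → 1  — happy
889: 889 → 209 → 85 → 89 → 145 → 42 → 20 → 4 → 16 → 37 → 58 → 89  — not happy
890: 890 → 145 → 42 → 20 → 4 → 16 → 37 → 58 → 89 → 145  — not happy
happy: 888

1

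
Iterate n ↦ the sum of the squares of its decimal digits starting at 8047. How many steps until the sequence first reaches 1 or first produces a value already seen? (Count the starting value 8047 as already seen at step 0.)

8047 → 8² + 0² + 4² + 7² = 129
129 → 1² + 2² + 9² = 86
86 → 8² + 6² = 100
100 → 1² + 0² + 0² = 1  — reached 1.
That took 4 steps.

4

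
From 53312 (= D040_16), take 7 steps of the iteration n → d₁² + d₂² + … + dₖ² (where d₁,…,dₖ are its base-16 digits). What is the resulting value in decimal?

208

53312 = (13,0,4,0)_16 → 13² + 0² + 4² + 0² = 185
185 = (11,9)_16 → 11² + 9² = 202
202 = (12,10)_16 → 12² + 10² = 244
244 = (15,4)_16 → 15² + 4² = 241
241 = (15,1)_16 → 15² + 1² = 226
226 = (14,2)_16 → 14² + 2² = 200
200 = (12,8)_16 → 12² + 8² = 208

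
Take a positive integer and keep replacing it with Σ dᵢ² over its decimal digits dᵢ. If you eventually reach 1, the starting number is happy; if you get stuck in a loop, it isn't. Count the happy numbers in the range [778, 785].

1

778: 778 → 162 → 41 → 17 → 50 → 25 → 29 → 85 → 89 → 145 → 42 → 20 → 4 → 16 → 37 → 58 → 89  (repeats 89)
779: 779 → 179 → 131 → 11 → 2 → 4 → 16 → 37 → 58 → 89 → 145 → 42 → 20 → 4  (repeats 4)
780: 780 → 113 → 11 → 2 → 4 → 16 → 37 → 58 → 89 → 145 → 42 → 20 → 4  (repeats 4)
781: 781 → 114 → 18 → 65 → 61 → 37 → 58 → 89 → 145 → 42 → 20 → 4 → 16 → 37  (repeats 37)
782: 782 → 117 → 51 → 26 → 40 → 16 → 37 → 58 → 89 → 145 → 42 → 20 → 4 → 16  (repeats 16)
783: 783 → 122 → 9 → 81 → 65 → 61 → 37 → 58 → 89 → 145 → 42 → 20 → 4 → 16 → 37  (repeats 37)
784: 784 → 129 → 86 → 100 → 1  (reaches 1)
785: 785 → 138 → 74 → 65 → 61 → 37 → 58 → 89 → 145 → 42 → 20 → 4 → 16 → 37  (repeats 37)
happy: 784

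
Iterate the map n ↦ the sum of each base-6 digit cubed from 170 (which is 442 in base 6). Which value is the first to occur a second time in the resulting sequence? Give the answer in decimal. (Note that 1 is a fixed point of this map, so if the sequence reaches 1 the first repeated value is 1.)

190

170 = (4,4,2)_6 → 4³ + 4³ + 2³ = 136
136 = (3,4,4)_6 → 3³ + 4³ + 4³ = 155
155 = (4,1,5)_6 → 4³ + 1³ + 5³ = 190
190 = (5,1,4)_6 → 5³ + 1³ + 4³ = 190  — 190 already appeared earlier.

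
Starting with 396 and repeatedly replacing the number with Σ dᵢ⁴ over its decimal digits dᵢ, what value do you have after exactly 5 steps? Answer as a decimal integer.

396 → 7938
7938 → 13139
13139 → 6725
6725 → 4338
4338 → 4514

4514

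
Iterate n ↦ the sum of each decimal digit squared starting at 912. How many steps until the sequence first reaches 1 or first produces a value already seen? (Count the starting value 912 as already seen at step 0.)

3

912 → 9² + 1² + 2² = 86
86 → 8² + 6² = 100
100 → 1² + 0² + 0² = 1  — reached 1.
That took 3 steps.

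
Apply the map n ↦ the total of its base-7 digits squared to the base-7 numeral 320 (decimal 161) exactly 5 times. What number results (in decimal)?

161 = (3,2,0)_7 → 3² + 2² + 0² = 13
13 = (1,6)_7 → 1² + 6² = 37
37 = (5,2)_7 → 5² + 2² = 29
29 = (4,1)_7 → 4² + 1² = 17
17 = (2,3)_7 → 2² + 3² = 13

13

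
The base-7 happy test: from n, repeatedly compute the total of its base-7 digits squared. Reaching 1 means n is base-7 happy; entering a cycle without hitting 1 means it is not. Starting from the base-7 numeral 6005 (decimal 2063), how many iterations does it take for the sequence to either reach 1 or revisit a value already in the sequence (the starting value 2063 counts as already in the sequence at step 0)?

4

2063 = (6,0,0,5)_7 → 6² + 0² + 0² + 5² = 61
61 = (1,1,5)_7 → 1² + 1² + 5² = 27
27 = (3,6)_7 → 3² + 6² = 45
45 = (6,3)_7 → 6² + 3² = 45  — 45 repeats.
That took 4 steps.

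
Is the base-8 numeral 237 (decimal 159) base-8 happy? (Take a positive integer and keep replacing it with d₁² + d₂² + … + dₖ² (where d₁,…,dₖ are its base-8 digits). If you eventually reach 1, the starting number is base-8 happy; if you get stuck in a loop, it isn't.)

not base-8 happy

159 = (2,3,7)_8 → 2² + 3² + 7² = 62
62 = (7,6)_8 → 7² + 6² = 85
85 = (1,2,5)_8 → 1² + 2² + 5² = 30
30 = (3,6)_8 → 3² + 6² = 45
45 = (5,5)_8 → 5² + 5² = 50
50 = (6,2)_8 → 6² + 2² = 40
40 = (5,0)_8 → 5² + 0² = 25
25 = (3,1)_8 → 3² + 1² = 10
10 = (1,2)_8 → 1² + 2² = 5
5 = (5)_8 → 5² = 25  — 25 already seen; the sequence cycles without reaching 1.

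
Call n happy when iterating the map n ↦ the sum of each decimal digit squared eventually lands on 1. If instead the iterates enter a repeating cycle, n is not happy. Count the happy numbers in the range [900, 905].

900: 900 → 81 → 65 → 61 → 37 → 58 → 89 → 145 → 42 → 20 → 4 → 16 → 37  (repeats 37)
901: 901 → 82 → 68 → 100 → 1  (reaches 1)
902: 902 → 85 → 89 → 145 → 42 → 20 → 4 → 16 → 37 → 58 → 89  (repeats 89)
903: 903 → 90 → 81 → 65 → 61 → 37 → 58 → 89 → 145 → 42 → 20 → 4 → 16 → 37  (repeats 37)
904: 904 → 97 → 130 → 10 → 1  (reaches 1)
905: 905 → 106 → 37 → 58 → 89 → 145 → 42 → 20 → 4 → 16 → 37  (repeats 37)
happy: 901, 904

2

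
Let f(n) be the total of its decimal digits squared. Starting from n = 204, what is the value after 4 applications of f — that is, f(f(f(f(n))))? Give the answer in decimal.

204 → 2² + 0² + 4² = 20
20 → 2² + 0² = 4
4 → 4² = 16
16 → 1² + 6² = 37

37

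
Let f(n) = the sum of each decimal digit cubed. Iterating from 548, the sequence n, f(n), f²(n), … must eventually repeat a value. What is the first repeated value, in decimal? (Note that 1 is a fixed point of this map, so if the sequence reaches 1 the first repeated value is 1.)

371

548 → 5³ + 4³ + 8³ = 125 + 64 + 512 = 701
701 → 7³ + 0³ + 1³ = 343 + 0 + 1 = 344
344 → 3³ + 4³ + 4³ = 27 + 64 + 64 = 155
155 → 1³ + 5³ + 5³ = 1 + 125 + 125 = 251
251 → 2³ + 5³ + 1³ = 8 + 125 + 1 = 134
134 → 1³ + 3³ + 4³ = 1 + 27 + 64 = 92
92 → 9³ + 2³ = 729 + 8 = 737
737 → 7³ + 3³ + 7³ = 343 + 27 + 343 = 713
713 → 7³ + 1³ + 3³ = 343 + 1 + 27 = 371
371 → 3³ + 7³ + 1³ = 27 + 343 + 1 = 371  — 371 already appeared earlier.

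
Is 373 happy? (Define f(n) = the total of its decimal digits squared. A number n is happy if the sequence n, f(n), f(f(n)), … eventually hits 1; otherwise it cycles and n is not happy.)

373 → 67
67 → 85
85 → 89
89 → 145
145 → 42
42 → 20
20 → 4
4 → 16
16 → 37
37 → 58
58 → 89  — 89 already seen; the sequence cycles without reaching 1.

not happy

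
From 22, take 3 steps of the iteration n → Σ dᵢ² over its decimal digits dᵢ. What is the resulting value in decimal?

22 → 2² + 2² = 8
8 → 8² = 64
64 → 6² + 4² = 52

52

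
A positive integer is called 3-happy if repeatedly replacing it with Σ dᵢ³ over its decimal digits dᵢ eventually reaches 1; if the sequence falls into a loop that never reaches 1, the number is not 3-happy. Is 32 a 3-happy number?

32 → 3³ + 2³ = 35
35 → 3³ + 5³ = 152
152 → 1³ + 5³ + 2³ = 134
134 → 1³ + 3³ + 4³ = 92
92 → 9³ + 2³ = 737
737 → 7³ + 3³ + 7³ = 713
713 → 7³ + 1³ + 3³ = 371
371 → 3³ + 7³ + 1³ = 371  — 371 already seen; the sequence cycles without reaching 1.

not 3-happy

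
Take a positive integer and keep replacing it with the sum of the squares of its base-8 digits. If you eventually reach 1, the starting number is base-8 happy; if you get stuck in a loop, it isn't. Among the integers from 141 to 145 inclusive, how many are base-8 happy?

141: 141 → 30 → 45 → 50 → 40 → 25 → 10 → 5 → 25  (repeats 25)
142: 142 → 41 → 26 → 13 → 26  (repeats 26)
143: 143 → 54 → 72 → 2 → 4 → 16 → 4  (repeats 4)
144: 144 → 8 → 1  (reaches 1)
145: 145 → 9 → 2 → 4 → 16 → 4  (repeats 4)
base-8 happy: 144

1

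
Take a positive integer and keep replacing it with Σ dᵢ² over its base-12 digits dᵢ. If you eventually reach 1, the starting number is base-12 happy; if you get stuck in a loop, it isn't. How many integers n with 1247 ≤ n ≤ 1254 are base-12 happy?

1

1247: 1247 → 234 → 86 → 53 → 41 → 34 → 104 → 128 → 164 → 66 → 61 → 26 → 8 → 64 → 41  (repeats 41)
1248: 1248 → 128 → 164 → 66 → 61 → 26 → 8 → 64 → 41 → 34 → 104 → 128  (repeats 128)
1249: 1249 → 129 → 181 → 11 → 121 → 101 → 89 → 74 → 40 → 25 → 5 → 25  (repeats 25)
1250: 1250 → 132 → 121 → 101 → 89 → 74 → 40 → 25 → 5 → 25  (repeats 25)
1251: 1251 → 137 → 146 → 5 → 25 → 5  (repeats 5)
1252: 1252 → 144 → 1  (reaches 1)
1253: 1253 → 153 → 82 → 136 → 137 → 146 → 5 → 25 → 5  (repeats 5)
1254: 1254 → 164 → 66 → 61 → 26 → 8 → 64 → 41 → 34 → 104 → 128 → 164  (repeats 164)
base-12 happy: 1252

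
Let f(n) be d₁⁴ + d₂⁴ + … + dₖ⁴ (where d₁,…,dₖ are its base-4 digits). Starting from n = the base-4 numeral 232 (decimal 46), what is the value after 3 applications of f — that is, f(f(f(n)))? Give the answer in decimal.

83

46 = (2,3,2)_4 → 113
113 = (1,3,0,1)_4 → 83
83 = (1,1,0,3)_4 → 83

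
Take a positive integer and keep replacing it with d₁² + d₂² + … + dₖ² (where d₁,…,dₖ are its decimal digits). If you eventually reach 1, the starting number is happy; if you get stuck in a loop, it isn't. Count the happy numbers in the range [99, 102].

99: 99 → 162 → 41 → 17 → 50 → 25 → 29 → 85 → 89 → 145 → 42 → 20 → 4 → 16 → 37 → 58 → 89  — not happy
100: 100 → 1  — happy
101: 101 → 2 → 4 → 16 → 37 → 58 → 89 → 145 → 42 → 20 → 4  — not happy
102: 102 → 5 → 25 → 29 → 85 → 89 → 145 → 42 → 20 → 4 → 16 → 37 → 58 → 89  — not happy
happy: 100

1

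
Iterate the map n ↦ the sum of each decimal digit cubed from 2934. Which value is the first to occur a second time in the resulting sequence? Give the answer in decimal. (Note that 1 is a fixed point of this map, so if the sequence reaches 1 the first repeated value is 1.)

153

2934 → 2³ + 9³ + 3³ + 4³ = 8 + 729 + 27 + 64 = 828
828 → 8³ + 2³ + 8³ = 512 + 8 + 512 = 1032
1032 → 1³ + 0³ + 3³ + 2³ = 1 + 0 + 27 + 8 = 36
36 → 3³ + 6³ = 27 + 216 = 243
243 → 2³ + 4³ + 3³ = 8 + 64 + 27 = 99
99 → 9³ + 9³ = 729 + 729 = 1458
1458 → 1³ + 4³ + 5³ + 8³ = 1 + 64 + 125 + 512 = 702
702 → 7³ + 0³ + 2³ = 343 + 0 + 8 = 351
351 → 3³ + 5³ + 1³ = 27 + 125 + 1 = 153
153 → 1³ + 5³ + 3³ = 1 + 125 + 27 = 153  — 153 already appeared earlier.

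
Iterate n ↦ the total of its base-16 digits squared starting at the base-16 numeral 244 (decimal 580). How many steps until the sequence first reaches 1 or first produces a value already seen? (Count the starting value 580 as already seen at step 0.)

580 = (2,4,4)_16 → 2² + 4² + 4² = 36
36 = (2,4)_16 → 2² + 4² = 20
20 = (1,4)_16 → 1² + 4² = 17
17 = (1,1)_16 → 1² + 1² = 2
2 = (2)_16 → 2² = 4
4 = (4)_16 → 4² = 16
16 = (1,0)_16 → 1² + 0² = 1  — reached 1.
That took 7 steps.

7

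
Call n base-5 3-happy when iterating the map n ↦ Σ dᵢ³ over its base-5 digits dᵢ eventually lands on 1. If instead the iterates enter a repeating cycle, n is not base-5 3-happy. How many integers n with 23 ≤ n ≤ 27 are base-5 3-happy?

1

23: 23 → 91 → 55 → 9 → 65 → 35 → 9  (repeats 9)
24: 24 → 128 → 28 → 28  (repeats 28)
25: 25 → 1  (reaches 1)
26: 26 → 2 → 8 → 28 → 28  (repeats 28)
27: 27 → 9 → 65 → 35 → 9  (repeats 9)
base-5 3-happy: 25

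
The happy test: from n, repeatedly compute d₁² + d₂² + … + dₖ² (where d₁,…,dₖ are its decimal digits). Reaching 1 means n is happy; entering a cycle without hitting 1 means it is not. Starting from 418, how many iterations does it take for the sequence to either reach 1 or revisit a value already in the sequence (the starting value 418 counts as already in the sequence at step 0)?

12

418 → 4² + 1² + 8² = 81
81 → 8² + 1² = 65
65 → 6² + 5² = 61
61 → 6² + 1² = 37
37 → 3² + 7² = 58
58 → 5² + 8² = 89
89 → 8² + 9² = 145
145 → 1² + 4² + 5² = 42
42 → 4² + 2² = 20
20 → 2² + 0² = 4
4 → 4² = 16
16 → 1² + 6² = 37  — 37 repeats.
That took 12 steps.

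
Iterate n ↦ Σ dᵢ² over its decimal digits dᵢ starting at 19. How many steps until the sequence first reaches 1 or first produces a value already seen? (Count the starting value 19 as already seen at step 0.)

19 → 82
82 → 68
68 → 100
100 → 1  — reached 1.
That took 4 steps.

4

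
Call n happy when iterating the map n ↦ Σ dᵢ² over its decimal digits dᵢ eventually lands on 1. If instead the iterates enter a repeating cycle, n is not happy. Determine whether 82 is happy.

82 → 8² + 2² = 64 + 4 = 68
68 → 6² + 8² = 36 + 64 = 100
100 → 1² + 0² + 0² = 1 + 0 + 0 = 1  — reached 1.

happy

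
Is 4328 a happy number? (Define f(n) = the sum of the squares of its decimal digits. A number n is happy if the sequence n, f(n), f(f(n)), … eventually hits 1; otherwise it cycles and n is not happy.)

not happy

4328 → 4² + 3² + 2² + 8² = 93
93 → 9² + 3² = 90
90 → 9² + 0² = 81
81 → 8² + 1² = 65
65 → 6² + 5² = 61
61 → 6² + 1² = 37
37 → 3² + 7² = 58
58 → 5² + 8² = 89
89 → 8² + 9² = 145
145 → 1² + 4² + 5² = 42
42 → 4² + 2² = 20
20 → 2² + 0² = 4
4 → 4² = 16
16 → 1² + 6² = 37  — 37 already seen; the sequence cycles without reaching 1.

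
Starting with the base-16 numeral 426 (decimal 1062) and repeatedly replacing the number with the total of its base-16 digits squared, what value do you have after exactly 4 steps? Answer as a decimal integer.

37

1062 = (4,2,6)_16 → 56
56 = (3,8)_16 → 73
73 = (4,9)_16 → 97
97 = (6,1)_16 → 37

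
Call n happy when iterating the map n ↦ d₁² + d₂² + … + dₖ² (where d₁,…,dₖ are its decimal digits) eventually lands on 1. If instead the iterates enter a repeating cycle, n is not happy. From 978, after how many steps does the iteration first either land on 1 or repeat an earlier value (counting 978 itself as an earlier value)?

978 → 9² + 7² + 8² = 194
194 → 1² + 9² + 4² = 98
98 → 9² + 8² = 145
145 → 1² + 4² + 5² = 42
42 → 4² + 2² = 20
20 → 2² + 0² = 4
4 → 4² = 16
16 → 1² + 6² = 37
37 → 3² + 7² = 58
58 → 5² + 8² = 89
89 → 8² + 9² = 145  — 145 repeats.
That took 11 steps.

11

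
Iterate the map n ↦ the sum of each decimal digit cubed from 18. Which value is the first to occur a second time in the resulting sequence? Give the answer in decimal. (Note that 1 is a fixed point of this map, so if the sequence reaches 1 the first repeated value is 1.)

18 → 1³ + 8³ = 1 + 512 = 513
513 → 5³ + 1³ + 3³ = 125 + 1 + 27 = 153
153 → 1³ + 5³ + 3³ = 1 + 125 + 27 = 153  — 153 already appeared earlier.

153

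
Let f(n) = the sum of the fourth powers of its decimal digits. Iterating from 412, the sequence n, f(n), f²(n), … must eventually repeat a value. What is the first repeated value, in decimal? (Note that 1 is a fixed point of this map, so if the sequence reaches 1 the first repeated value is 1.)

13139

412 → 4⁴ + 1⁴ + 2⁴ = 273
273 → 2⁴ + 7⁴ + 3⁴ = 2498
2498 → 2⁴ + 4⁴ + 9⁴ + 8⁴ = 10929
10929 → 1⁴ + 0⁴ + 9⁴ + 2⁴ + 9⁴ = 13139
13139 → 1⁴ + 3⁴ + 1⁴ + 3⁴ + 9⁴ = 6725
6725 → 6⁴ + 7⁴ + 2⁴ + 5⁴ = 4338
4338 → 4⁴ + 3⁴ + 3⁴ + 8⁴ = 4514
4514 → 4⁴ + 5⁴ + 1⁴ + 4⁴ = 1138
1138 → 1⁴ + 1⁴ + 3⁴ + 8⁴ = 4179
4179 → 4⁴ + 1⁴ + 7⁴ + 9⁴ = 9219
9219 → 9⁴ + 2⁴ + 1⁴ + 9⁴ = 13139  — 13139 already appeared earlier.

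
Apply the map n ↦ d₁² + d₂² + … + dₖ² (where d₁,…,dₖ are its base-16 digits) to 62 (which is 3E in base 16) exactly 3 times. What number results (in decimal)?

62 = (3,14)_16 → 3² + 14² = 9 + 196 = 205
205 = (12,13)_16 → 12² + 13² = 144 + 169 = 313
313 = (1,3,9)_16 → 1² + 3² + 9² = 1 + 9 + 81 = 91

91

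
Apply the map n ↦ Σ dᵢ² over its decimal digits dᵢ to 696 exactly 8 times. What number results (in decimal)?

696 → 6² + 9² + 6² = 36 + 81 + 36 = 153
153 → 1² + 5² + 3² = 1 + 25 + 9 = 35
35 → 3² + 5² = 9 + 25 = 34
34 → 3² + 4² = 9 + 16 = 25
25 → 2² + 5² = 4 + 25 = 29
29 → 2² + 9² = 4 + 81 = 85
85 → 8² + 5² = 64 + 25 = 89
89 → 8² + 9² = 64 + 81 = 145

145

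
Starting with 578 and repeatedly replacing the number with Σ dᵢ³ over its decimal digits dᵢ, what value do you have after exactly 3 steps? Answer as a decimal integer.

74

578 → 980
980 → 1241
1241 → 74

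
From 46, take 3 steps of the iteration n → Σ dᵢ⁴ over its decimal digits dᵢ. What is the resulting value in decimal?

46 → 4⁴ + 6⁴ = 1552
1552 → 1⁴ + 5⁴ + 5⁴ + 2⁴ = 1267
1267 → 1⁴ + 2⁴ + 6⁴ + 7⁴ = 3714

3714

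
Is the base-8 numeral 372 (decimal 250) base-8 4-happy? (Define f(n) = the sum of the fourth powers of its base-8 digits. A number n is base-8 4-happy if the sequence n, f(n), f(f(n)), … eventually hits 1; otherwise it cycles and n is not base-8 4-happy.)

not base-8 4-happy

250 = (3,7,2)_8 → 2498
2498 = (4,7,0,2)_8 → 2673
2673 = (5,1,6,1)_8 → 1923
1923 = (3,6,0,3)_8 → 1458
1458 = (2,6,6,2)_8 → 2624
2624 = (5,1,0,0)_8 → 626
626 = (1,1,6,2)_8 → 1314
1314 = (2,4,4,2)_8 → 544
544 = (1,0,4,0)_8 → 257
257 = (4,0,1)_8 → 257  — 257 already seen; the sequence cycles without reaching 1.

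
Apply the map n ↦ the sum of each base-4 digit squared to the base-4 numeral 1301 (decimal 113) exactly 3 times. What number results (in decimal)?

10

113 = (1,3,0,1)_4 → 1² + 3² + 0² + 1² = 1 + 9 + 0 + 1 = 11
11 = (2,3)_4 → 2² + 3² = 4 + 9 = 13
13 = (3,1)_4 → 3² + 1² = 9 + 1 = 10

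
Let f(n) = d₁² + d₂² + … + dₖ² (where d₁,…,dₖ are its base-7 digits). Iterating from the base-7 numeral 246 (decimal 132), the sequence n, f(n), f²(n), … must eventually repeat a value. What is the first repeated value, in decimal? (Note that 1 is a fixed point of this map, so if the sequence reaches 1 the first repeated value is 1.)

132 = (2,4,6)_7 → 2² + 4² + 6² = 4 + 16 + 36 = 56
56 = (1,1,0)_7 → 1² + 1² + 0² = 1 + 1 + 0 = 2
2 = (2)_7 → 2² = 4
4 = (4)_7 → 4² = 16
16 = (2,2)_7 → 2² + 2² = 4 + 4 = 8
8 = (1,1)_7 → 1² + 1² = 1 + 1 = 2  — 2 already appeared earlier.

2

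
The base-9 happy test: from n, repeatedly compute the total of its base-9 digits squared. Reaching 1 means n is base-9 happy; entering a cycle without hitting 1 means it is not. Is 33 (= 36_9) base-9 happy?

33 = (3,6)_9 → 45
45 = (5,0)_9 → 25
25 = (2,7)_9 → 53
53 = (5,8)_9 → 89
89 = (1,0,8)_9 → 65
65 = (7,2)_9 → 53  — 53 already seen; the sequence cycles without reaching 1.

not base-9 happy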